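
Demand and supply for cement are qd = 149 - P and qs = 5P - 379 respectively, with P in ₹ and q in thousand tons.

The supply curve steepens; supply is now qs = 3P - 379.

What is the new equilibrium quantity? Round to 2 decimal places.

17.00

Original equilibrium: 149 - P = 5P - 379 gives 528 = 6P, so P = 88 and q = 61.
The new curves are qd = 149 - P (demand) and qs = 3P - 379 (supply).
Equate the new curves: 149 - P = 3P - 379, giving 528 = 4P, P = 132, q = 17.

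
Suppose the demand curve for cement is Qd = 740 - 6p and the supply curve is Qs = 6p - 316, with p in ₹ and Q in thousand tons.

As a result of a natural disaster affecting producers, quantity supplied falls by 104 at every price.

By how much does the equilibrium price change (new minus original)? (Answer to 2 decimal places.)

Initially, 740 - 6p = 6p - 316, so 1056 = 12p and p = 88, Q = 212.
The new curves are Qd = 740 - 6p (demand) and Qs = 6p - 420 (supply).
Equate the new curves: 740 - 6p = 6p - 420, giving 1160 = 12p, p = 290/3 ≈ 96.6667, Q = 160.
Δp = 96.6667 − 88 = +8.67.

+8.67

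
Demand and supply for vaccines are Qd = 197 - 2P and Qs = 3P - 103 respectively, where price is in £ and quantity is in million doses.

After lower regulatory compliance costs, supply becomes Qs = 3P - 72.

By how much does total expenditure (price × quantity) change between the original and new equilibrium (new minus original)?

+189.72

Initially, 197 - 2P = 3P - 103, so 300 = 5P and P = 60, Q = 77.
The shock moves the curves to Qd = 197 - 2P and Qs = 3P - 72.
Setting them equal: 197 - 2P = 3P - 72 → 269 = 5P, so P = 53.8 and Q = 89.4.
Expenditure moves from 60×77 = 4620 to 53.8×89.4 = 4809.72; change = +189.72.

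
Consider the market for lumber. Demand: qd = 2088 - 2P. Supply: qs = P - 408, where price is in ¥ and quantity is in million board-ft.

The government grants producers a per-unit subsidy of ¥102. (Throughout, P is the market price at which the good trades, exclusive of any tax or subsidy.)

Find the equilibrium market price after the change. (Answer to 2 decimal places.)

798.00

Solve the original market: 2088 - 2P = P - 408, hence P = 832 and q = 424.
Since sellers receive the price plus the subsidy, the effective supply curve becomes qs = P - 306.
New equilibrium: 2088 - 2P = P - 306 ⇒ 2394 = 3P ⇒ P = 798, q = 492.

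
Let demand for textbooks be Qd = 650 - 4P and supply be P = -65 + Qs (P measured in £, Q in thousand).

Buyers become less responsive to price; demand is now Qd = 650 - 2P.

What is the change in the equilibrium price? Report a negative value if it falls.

+78

Original equilibrium: 650 - 4P = P + 65 gives 585 = 5P, so P = 117 and Q = 182.
With the change applied: demand Qd = 650 - 2P, supply Qs = P + 65.
Equate the new curves: 650 - 2P = P + 65, giving 585 = 3P, P = 195, Q = 260.
ΔP = 195 − 117 = +78.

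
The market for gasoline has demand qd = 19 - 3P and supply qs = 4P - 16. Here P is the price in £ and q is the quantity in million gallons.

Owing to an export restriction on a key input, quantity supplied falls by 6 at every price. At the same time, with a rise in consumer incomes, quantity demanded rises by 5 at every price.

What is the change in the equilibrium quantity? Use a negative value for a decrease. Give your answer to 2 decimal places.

+0.29

Before the shock: 19 - 3P = 4P - 16 ⇒ 35 = 7P ⇒ P = 5, q = 4.
The shock moves the curves to qd = 24 - 3P and qs = 4P - 22.
Equate the new curves: 24 - 3P = 4P - 22, giving 46 = 7P, P = 46/7 ≈ 6.5714, q = 30/7 ≈ 4.2857.
Δq = 4.2857 − 4 = +0.29.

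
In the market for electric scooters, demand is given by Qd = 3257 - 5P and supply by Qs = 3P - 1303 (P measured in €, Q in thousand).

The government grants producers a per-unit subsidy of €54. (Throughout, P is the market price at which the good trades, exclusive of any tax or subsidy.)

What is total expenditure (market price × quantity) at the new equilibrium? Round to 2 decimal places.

279410.44

Before the shock: 3257 - 5P = 3P - 1303 ⇒ 4560 = 8P ⇒ P = 570, Q = 407.
Since sellers receive the price plus the subsidy, the effective supply curve becomes Qs = 3P - 1141.
Clearing the new market: 3257 - 5P = 3P - 1141, so P = 549.75 and Q = 508.25.
New expenditure = 549.75 × 508.25 = 279410.44.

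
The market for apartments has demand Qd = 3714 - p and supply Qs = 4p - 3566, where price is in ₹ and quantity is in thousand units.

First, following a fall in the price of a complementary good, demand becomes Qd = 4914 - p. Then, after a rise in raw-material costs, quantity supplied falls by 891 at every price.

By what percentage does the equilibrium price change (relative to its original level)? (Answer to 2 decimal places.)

+28.72

Solve the original market: 3714 - p = 4p - 3566, hence p = 1456 and Q = 2258.
The shock moves the curves to Qd = 4914 - p and Qs = 4p - 4457.
New equilibrium: 4914 - p = 4p - 4457 ⇒ 9371 = 5p ⇒ p = 1874.2, Q = 3039.8.
%Δp = (1874.2 − 1456) / 1456 × 100 = +28.72%.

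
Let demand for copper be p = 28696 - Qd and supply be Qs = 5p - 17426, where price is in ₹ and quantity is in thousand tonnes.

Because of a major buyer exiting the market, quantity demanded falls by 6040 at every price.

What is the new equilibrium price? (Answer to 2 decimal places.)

6680.33

Solve the original market: 28696 - p = 5p - 17426, hence p = 7687 and Q = 21009.
After the shift, demand is Qd = 22656 - p and supply is Qs = 5p - 17426.
Clearing the new market: 22656 - p = 5p - 17426, so p = 20041/3 ≈ 6680.3333 and Q = 47927/3 ≈ 15975.6667.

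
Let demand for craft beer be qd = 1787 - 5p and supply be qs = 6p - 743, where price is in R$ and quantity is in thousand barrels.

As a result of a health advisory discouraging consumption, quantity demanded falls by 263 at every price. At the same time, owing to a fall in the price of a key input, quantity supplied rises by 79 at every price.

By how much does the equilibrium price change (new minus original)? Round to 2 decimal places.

Initially, 1787 - 5p = 6p - 743, so 2530 = 11p and p = 230, q = 637.
With the change applied: demand qd = 1524 - 5p, supply qs = 6p - 664.
Clearing the new market: 1524 - 5p = 6p - 664, so p = 2188/11 ≈ 198.9091 and q = 5824/11 ≈ 529.4545.
Δp = 198.9091 − 230 = -31.09.

-31.09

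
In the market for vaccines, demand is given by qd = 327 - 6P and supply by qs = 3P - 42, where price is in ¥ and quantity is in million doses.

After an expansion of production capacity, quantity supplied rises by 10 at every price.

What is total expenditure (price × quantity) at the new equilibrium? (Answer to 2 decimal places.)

3496.93

Solve the original market: 327 - 6P = 3P - 42, hence P = 41 and q = 81.
The shock moves the curves to qd = 327 - 6P and qs = 3P - 32.
New equilibrium: 327 - 6P = 3P - 32 ⇒ 359 = 9P ⇒ P = 359/9 ≈ 39.8889, q = 263/3 ≈ 87.6667.
New expenditure = 39.8889 × 87.6667 = 3496.93.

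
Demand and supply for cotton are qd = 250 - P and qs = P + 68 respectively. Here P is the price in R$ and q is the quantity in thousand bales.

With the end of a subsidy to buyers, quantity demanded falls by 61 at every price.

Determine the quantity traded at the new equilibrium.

Original equilibrium: 250 - P = P + 68 gives 182 = 2P, so P = 91 and q = 159.
After the shift, demand is qd = 189 - P and supply is qs = P + 68.
Setting them equal: 189 - P = P + 68 → 121 = 2P, so P = 60.5 and q = 128.5.

128.5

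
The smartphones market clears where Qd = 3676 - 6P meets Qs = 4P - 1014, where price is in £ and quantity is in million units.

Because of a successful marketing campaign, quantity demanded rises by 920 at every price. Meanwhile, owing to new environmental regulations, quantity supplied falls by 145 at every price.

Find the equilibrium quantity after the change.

1143

Original equilibrium: 3676 - 6P = 4P - 1014 gives 4690 = 10P, so P = 469 and Q = 862.
With the change applied: demand Qd = 4596 - 6P, supply Qs = 4P - 1159.
Equate the new curves: 4596 - 6P = 4P - 1159, giving 5755 = 10P, P = 575.5, Q = 1143.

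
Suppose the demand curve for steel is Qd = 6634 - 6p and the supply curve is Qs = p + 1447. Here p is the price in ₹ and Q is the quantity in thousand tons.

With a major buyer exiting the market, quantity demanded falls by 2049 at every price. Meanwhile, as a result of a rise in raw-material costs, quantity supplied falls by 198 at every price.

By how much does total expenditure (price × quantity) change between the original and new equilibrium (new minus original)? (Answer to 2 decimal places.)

Original equilibrium: 6634 - 6p = p + 1447 gives 5187 = 7p, so p = 741 and Q = 2188.
The new curves are Qd = 4585 - 6p (demand) and Qs = p + 1249 (supply).
New equilibrium: 4585 - 6p = p + 1249 ⇒ 3336 = 7p ⇒ p = 3336/7 ≈ 476.5714, Q = 12079/7 ≈ 1725.5714.
Expenditure moves from 741×2188 = 1621308 to 476.5714×1725.5714 = 822358.0408; change = -798949.96.

-798949.96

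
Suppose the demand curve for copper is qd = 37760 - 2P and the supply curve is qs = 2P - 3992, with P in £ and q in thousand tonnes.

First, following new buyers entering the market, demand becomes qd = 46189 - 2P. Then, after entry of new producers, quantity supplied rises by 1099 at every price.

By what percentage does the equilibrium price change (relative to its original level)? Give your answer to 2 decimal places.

Initially, 37760 - 2P = 2P - 3992, so 41752 = 4P and P = 10438, q = 16884.
The shock moves the curves to qd = 46189 - 2P and qs = 2P - 2893.
Equate the new curves: 46189 - 2P = 2P - 2893, giving 49082 = 4P, P = 12270.5, q = 21648.
%ΔP = (12270.5 − 10438) / 10438 × 100 = +17.56%.

+17.56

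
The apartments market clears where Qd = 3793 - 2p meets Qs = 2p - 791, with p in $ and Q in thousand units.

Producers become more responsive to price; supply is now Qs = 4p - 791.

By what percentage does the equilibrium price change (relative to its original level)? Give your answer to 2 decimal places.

-33.33

Solve the original market: 3793 - 2p = 2p - 791, hence p = 1146 and Q = 1501.
The shock moves the curves to Qd = 3793 - 2p and Qs = 4p - 791.
Equate the new curves: 3793 - 2p = 4p - 791, giving 4584 = 6p, p = 764, Q = 2265.
%Δp = (764 − 1146) / 1146 × 100 = -33.33%.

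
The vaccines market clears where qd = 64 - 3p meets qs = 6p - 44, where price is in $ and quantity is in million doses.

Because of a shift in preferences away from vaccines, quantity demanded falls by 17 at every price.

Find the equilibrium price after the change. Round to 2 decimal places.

10.11

Original equilibrium: 64 - 3p = 6p - 44 gives 108 = 9p, so p = 12 and q = 28.
The shock moves the curves to qd = 47 - 3p and qs = 6p - 44.
Equate the new curves: 47 - 3p = 6p - 44, giving 91 = 9p, p = 91/9 ≈ 10.1111, q = 50/3 ≈ 16.6667.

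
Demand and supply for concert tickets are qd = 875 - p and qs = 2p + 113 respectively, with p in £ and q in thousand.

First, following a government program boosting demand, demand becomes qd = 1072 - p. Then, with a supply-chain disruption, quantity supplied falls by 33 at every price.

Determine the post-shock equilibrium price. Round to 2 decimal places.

330.67

Before the shock: 875 - p = 2p + 113 ⇒ 762 = 3p ⇒ p = 254, q = 621.
The new curves are qd = 1072 - p (demand) and qs = 2p + 80 (supply).
Setting them equal: 1072 - p = 2p + 80 → 992 = 3p, so p = 992/3 ≈ 330.6667 and q = 2224/3 ≈ 741.3333.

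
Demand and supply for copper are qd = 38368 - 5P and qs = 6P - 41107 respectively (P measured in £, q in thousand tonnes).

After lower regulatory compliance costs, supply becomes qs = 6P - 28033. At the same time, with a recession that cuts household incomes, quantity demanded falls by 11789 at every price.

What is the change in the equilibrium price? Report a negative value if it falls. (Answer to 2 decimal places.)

Initially, 38368 - 5P = 6P - 41107, so 79475 = 11P and P = 7225, q = 2243.
The shock moves the curves to qd = 26579 - 5P and qs = 6P - 28033.
Setting them equal: 26579 - 5P = 6P - 28033 → 54612 = 11P, so P = 54612/11 ≈ 4964.7273 and q = 19309/11 ≈ 1755.3636.
ΔP = 4964.7273 − 7225 = -2260.27.

-2260.27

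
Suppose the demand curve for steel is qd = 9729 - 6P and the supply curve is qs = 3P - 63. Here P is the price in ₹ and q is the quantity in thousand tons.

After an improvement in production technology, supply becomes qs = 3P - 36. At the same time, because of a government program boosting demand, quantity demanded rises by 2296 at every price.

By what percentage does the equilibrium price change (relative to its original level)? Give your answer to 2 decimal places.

+23.17

Before the shock: 9729 - 6P = 3P - 63 ⇒ 9792 = 9P ⇒ P = 1088, q = 3201.
With the change applied: demand qd = 12025 - 6P, supply qs = 3P - 36.
New equilibrium: 12025 - 6P = 3P - 36 ⇒ 12061 = 9P ⇒ P = 12061/9 ≈ 1340.1111, q = 11953/3 ≈ 3984.3333.
%ΔP = (1340.1111 − 1088) / 1088 × 100 = +23.17%.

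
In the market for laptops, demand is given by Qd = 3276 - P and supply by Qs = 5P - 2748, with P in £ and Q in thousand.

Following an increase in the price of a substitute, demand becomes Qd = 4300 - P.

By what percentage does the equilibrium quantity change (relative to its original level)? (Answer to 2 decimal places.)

+37.56

Initially, 3276 - P = 5P - 2748, so 6024 = 6P and P = 1004, Q = 2272.
The new curves are Qd = 4300 - P (demand) and Qs = 5P - 2748 (supply).
Equate the new curves: 4300 - P = 5P - 2748, giving 7048 = 6P, P = 3524/3 ≈ 1174.6667, Q = 9376/3 ≈ 3125.3333.
%ΔQ = (3125.3333 − 2272) / 2272 × 100 = +37.56%.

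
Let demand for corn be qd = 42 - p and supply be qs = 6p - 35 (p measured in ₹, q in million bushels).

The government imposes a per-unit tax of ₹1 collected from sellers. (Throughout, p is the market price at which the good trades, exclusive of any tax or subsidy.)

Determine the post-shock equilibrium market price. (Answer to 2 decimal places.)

11.86

Initially, 42 - p = 6p - 35, so 77 = 7p and p = 11, q = 31.
Since sellers keep the price net of the tax, the effective supply curve becomes qs = 6p - 41.
Clearing the new market: 42 - p = 6p - 41, so p = 83/7 ≈ 11.8571 and q = 211/7 ≈ 30.1429.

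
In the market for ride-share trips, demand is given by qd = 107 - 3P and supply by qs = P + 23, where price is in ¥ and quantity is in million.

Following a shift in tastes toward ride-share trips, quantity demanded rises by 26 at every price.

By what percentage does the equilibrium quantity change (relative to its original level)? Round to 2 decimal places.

+14.77

Before the shock: 107 - 3P = P + 23 ⇒ 84 = 4P ⇒ P = 21, q = 44.
The shock moves the curves to qd = 133 - 3P and qs = P + 23.
Setting them equal: 133 - 3P = P + 23 → 110 = 4P, so P = 27.5 and q = 50.5.
%Δq = (50.5 − 44) / 44 × 100 = +14.77%.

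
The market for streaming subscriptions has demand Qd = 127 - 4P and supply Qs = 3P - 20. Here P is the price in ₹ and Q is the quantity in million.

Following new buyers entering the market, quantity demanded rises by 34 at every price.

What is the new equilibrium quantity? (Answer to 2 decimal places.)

57.57

Initially, 127 - 4P = 3P - 20, so 147 = 7P and P = 21, Q = 43.
The shock moves the curves to Qd = 161 - 4P and Qs = 3P - 20.
Clearing the new market: 161 - 4P = 3P - 20, so P = 181/7 ≈ 25.8571 and Q = 403/7 ≈ 57.5714.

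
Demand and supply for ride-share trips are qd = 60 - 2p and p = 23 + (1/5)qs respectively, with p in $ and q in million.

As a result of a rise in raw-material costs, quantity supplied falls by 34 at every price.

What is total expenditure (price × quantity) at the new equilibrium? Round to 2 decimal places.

8.53

Before the shock: 60 - 2p = 5p - 115 ⇒ 175 = 7p ⇒ p = 25, q = 10.
The shock moves the curves to qd = 60 - 2p and qs = 5p - 149.
Clearing the new market: 60 - 2p = 5p - 149, so p = 209/7 ≈ 29.8571 and q = 2/7 ≈ 0.2857.
New expenditure = 29.8571 × 0.2857 = 8.53.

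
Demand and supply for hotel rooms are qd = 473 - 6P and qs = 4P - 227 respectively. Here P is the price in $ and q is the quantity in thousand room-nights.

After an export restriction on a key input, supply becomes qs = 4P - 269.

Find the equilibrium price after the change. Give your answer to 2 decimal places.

Solve the original market: 473 - 6P = 4P - 227, hence P = 70 and q = 53.
The shock moves the curves to qd = 473 - 6P and qs = 4P - 269.
Clearing the new market: 473 - 6P = 4P - 269, so P = 74.2 and q = 27.8.

74.20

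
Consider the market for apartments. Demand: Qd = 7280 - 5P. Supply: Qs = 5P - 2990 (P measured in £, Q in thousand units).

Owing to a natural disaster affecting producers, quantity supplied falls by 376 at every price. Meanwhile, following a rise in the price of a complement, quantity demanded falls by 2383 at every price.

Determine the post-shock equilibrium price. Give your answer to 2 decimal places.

826.30

Solve the original market: 7280 - 5P = 5P - 2990, hence P = 1027 and Q = 2145.
The new curves are Qd = 4897 - 5P (demand) and Qs = 5P - 3366 (supply).
New equilibrium: 4897 - 5P = 5P - 3366 ⇒ 8263 = 10P ⇒ P = 826.3, Q = 765.5.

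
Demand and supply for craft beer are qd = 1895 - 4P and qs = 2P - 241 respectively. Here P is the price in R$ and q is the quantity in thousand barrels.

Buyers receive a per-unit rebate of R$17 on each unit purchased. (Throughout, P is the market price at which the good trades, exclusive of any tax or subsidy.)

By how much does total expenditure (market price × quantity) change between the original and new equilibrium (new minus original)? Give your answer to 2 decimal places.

+13664.22

Initially, 1895 - 4P = 2P - 241, so 2136 = 6P and P = 356, q = 471.
Since buyers' out-of-pocket price is the market price minus the rebate, the effective demand curve becomes qd = 1963 - 4P.
New equilibrium: 1963 - 4P = 2P - 241 ⇒ 2204 = 6P ⇒ P = 1102/3 ≈ 367.3333, q = 1481/3 ≈ 493.6667.
Expenditure moves from 356×471 = 167676 to 367.3333×493.6667 = 181340.2222; change = +13664.22.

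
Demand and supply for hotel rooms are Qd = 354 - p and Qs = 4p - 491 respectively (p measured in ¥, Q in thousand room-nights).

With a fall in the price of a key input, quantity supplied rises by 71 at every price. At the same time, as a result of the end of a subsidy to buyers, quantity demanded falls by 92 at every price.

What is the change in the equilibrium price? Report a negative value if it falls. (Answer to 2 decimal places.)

-32.60

Before the shock: 354 - p = 4p - 491 ⇒ 845 = 5p ⇒ p = 169, Q = 185.
With the change applied: demand Qd = 262 - p, supply Qs = 4p - 420.
New equilibrium: 262 - p = 4p - 420 ⇒ 682 = 5p ⇒ p = 136.4, Q = 125.6.
Δp = 136.4 − 169 = -32.60.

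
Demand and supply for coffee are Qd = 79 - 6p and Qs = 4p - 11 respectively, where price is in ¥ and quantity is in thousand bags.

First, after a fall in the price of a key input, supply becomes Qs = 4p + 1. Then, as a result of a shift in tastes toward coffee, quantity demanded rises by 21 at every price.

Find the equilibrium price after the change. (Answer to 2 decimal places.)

9.90

Solve the original market: 79 - 6p = 4p - 11, hence p = 9 and Q = 25.
With the change applied: demand Qd = 100 - 6p, supply Qs = 4p + 1.
Clearing the new market: 100 - 6p = 4p + 1, so p = 9.9 and Q = 40.6.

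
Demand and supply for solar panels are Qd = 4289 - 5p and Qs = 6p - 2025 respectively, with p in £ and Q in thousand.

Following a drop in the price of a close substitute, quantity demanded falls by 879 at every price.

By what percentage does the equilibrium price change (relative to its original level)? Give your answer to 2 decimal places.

Before the shock: 4289 - 5p = 6p - 2025 ⇒ 6314 = 11p ⇒ p = 574, Q = 1419.
After the shift, demand is Qd = 3410 - 5p and supply is Qs = 6p - 2025.
Clearing the new market: 3410 - 5p = 6p - 2025, so p = 5435/11 ≈ 494.0909 and Q = 10335/11 ≈ 939.5455.
%Δp = (494.0909 − 574) / 574 × 100 = -13.92%.

-13.92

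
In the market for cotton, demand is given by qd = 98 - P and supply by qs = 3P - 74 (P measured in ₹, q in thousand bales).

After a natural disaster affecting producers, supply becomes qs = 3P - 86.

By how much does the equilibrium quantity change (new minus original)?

-3

Before the shock: 98 - P = 3P - 74 ⇒ 172 = 4P ⇒ P = 43, q = 55.
The shock moves the curves to qd = 98 - P and qs = 3P - 86.
Setting them equal: 98 - P = 3P - 86 → 184 = 4P, so P = 46 and q = 52.
Δq = 52 − 55 = -3.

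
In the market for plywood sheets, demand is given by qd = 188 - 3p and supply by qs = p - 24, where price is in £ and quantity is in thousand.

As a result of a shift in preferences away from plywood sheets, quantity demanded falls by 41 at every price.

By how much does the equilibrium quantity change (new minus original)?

Before the shock: 188 - 3p = p - 24 ⇒ 212 = 4p ⇒ p = 53, q = 29.
The shock moves the curves to qd = 147 - 3p and qs = p - 24.
New equilibrium: 147 - 3p = p - 24 ⇒ 171 = 4p ⇒ p = 42.75, q = 18.75.
Δq = 18.75 − 29 = -10.25.

-10.25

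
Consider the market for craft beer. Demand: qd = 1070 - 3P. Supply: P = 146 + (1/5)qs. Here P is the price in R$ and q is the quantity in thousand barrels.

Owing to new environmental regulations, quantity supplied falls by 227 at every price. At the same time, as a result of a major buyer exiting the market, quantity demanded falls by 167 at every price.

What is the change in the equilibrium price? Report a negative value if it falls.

Solve the original market: 1070 - 3P = 5P - 730, hence P = 225 and q = 395.
After the shift, demand is qd = 903 - 3P and supply is qs = 5P - 957.
Equate the new curves: 903 - 3P = 5P - 957, giving 1860 = 8P, P = 232.5, q = 205.5.
ΔP = 232.5 − 225 = +7.5.

+7.5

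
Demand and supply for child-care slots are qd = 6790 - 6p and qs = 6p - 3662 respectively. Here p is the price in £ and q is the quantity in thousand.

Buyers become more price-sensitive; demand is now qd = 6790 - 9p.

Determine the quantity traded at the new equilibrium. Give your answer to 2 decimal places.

Initially, 6790 - 6p = 6p - 3662, so 10452 = 12p and p = 871, q = 1564.
After the shift, demand is qd = 6790 - 9p and supply is qs = 6p - 3662.
Setting them equal: 6790 - 9p = 6p - 3662 → 10452 = 15p, so p = 696.8 and q = 518.8.

518.80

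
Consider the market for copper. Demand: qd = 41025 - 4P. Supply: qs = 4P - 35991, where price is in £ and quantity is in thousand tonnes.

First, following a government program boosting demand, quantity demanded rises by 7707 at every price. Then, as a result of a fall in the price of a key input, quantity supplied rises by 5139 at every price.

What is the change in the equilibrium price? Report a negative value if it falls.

+321

Original equilibrium: 41025 - 4P = 4P - 35991 gives 77016 = 8P, so P = 9627 and q = 2517.
The new curves are qd = 48732 - 4P (demand) and qs = 4P - 30852 (supply).
New equilibrium: 48732 - 4P = 4P - 30852 ⇒ 79584 = 8P ⇒ P = 9948, q = 8940.
ΔP = 9948 − 9627 = +321.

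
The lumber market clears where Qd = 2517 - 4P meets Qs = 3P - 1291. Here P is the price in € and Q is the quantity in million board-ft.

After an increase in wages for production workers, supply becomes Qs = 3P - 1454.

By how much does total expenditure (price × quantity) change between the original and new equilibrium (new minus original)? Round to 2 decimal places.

Original equilibrium: 2517 - 4P = 3P - 1291 gives 3808 = 7P, so P = 544 and Q = 341.
The new curves are Qd = 2517 - 4P (demand) and Qs = 3P - 1454 (supply).
Setting them equal: 2517 - 4P = 3P - 1454 → 3971 = 7P, so P = 3971/7 ≈ 567.2857 and Q = 1735/7 ≈ 247.8571.
Expenditure moves from 544×341 = 185504 to 567.2857×247.8571 = 140605.8163; change = -44898.18.

-44898.18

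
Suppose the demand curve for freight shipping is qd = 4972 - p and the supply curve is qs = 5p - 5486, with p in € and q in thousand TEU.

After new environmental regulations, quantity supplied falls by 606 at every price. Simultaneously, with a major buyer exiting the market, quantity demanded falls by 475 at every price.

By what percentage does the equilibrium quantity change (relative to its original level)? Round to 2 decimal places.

Original equilibrium: 4972 - p = 5p - 5486 gives 10458 = 6p, so p = 1743 and q = 3229.
With the change applied: demand qd = 4497 - p, supply qs = 5p - 6092.
New equilibrium: 4497 - p = 5p - 6092 ⇒ 10589 = 6p ⇒ p = 10589/6 ≈ 1764.8333, q = 16393/6 ≈ 2732.1667.
%Δq = (2732.1667 − 3229) / 3229 × 100 = -15.39%.

-15.39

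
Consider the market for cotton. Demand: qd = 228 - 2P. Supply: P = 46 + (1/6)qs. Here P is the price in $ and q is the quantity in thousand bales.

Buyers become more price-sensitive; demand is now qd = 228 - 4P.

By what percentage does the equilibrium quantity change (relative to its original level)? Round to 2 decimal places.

Solve the original market: 228 - 2P = 6P - 276, hence P = 63 and q = 102.
The shock moves the curves to qd = 228 - 4P and qs = 6P - 276.
Equate the new curves: 228 - 4P = 6P - 276, giving 504 = 10P, P = 50.4, q = 26.4.
%Δq = (26.4 − 102) / 102 × 100 = -74.12%.

-74.12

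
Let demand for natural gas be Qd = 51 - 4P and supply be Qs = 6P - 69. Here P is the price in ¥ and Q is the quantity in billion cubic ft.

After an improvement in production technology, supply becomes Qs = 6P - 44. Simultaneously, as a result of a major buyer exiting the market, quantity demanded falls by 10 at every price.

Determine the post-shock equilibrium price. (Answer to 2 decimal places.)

Initially, 51 - 4P = 6P - 69, so 120 = 10P and P = 12, Q = 3.
The new curves are Qd = 41 - 4P (demand) and Qs = 6P - 44 (supply).
Clearing the new market: 41 - 4P = 6P - 44, so P = 8.5 and Q = 7.

8.50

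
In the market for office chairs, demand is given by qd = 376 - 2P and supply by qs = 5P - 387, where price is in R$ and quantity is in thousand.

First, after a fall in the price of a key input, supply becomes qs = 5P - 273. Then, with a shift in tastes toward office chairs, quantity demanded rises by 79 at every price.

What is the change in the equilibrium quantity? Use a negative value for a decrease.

Original equilibrium: 376 - 2P = 5P - 387 gives 763 = 7P, so P = 109 and q = 158.
The shock moves the curves to qd = 455 - 2P and qs = 5P - 273.
Setting them equal: 455 - 2P = 5P - 273 → 728 = 7P, so P = 104 and q = 247.
Δq = 247 − 158 = +89.

+89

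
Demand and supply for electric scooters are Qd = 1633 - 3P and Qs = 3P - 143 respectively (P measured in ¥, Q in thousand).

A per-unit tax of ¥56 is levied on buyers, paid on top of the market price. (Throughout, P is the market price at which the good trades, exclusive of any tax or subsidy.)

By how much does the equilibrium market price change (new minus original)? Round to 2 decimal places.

Original equilibrium: 1633 - 3P = 3P - 143 gives 1776 = 6P, so P = 296 and Q = 745.
Since buyers pay the price plus the tax, the effective demand curve becomes Qd = 1465 - 3P.
Setting them equal: 1465 - 3P = 3P - 143 → 1608 = 6P, so P = 268 and Q = 661.
ΔP = 268 − 296 = -28.00.

-28.00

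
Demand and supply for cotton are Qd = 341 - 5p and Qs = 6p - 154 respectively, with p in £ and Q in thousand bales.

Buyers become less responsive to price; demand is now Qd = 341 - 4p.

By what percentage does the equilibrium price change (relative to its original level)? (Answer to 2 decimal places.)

Solve the original market: 341 - 5p = 6p - 154, hence p = 45 and Q = 116.
The shock moves the curves to Qd = 341 - 4p and Qs = 6p - 154.
Equate the new curves: 341 - 4p = 6p - 154, giving 495 = 10p, p = 49.5, Q = 143.
%Δp = (49.5 − 45) / 45 × 100 = +10.00%.

+10.00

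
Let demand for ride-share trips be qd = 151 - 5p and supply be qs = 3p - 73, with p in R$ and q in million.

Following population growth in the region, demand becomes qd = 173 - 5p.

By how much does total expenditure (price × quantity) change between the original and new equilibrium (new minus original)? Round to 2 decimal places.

+283.94

Solve the original market: 151 - 5p = 3p - 73, hence p = 28 and q = 11.
With the change applied: demand qd = 173 - 5p, supply qs = 3p - 73.
Equate the new curves: 173 - 5p = 3p - 73, giving 246 = 8p, p = 30.75, q = 19.25.
Expenditure moves from 28×11 = 308 to 30.75×19.25 = 591.9375; change = +283.94.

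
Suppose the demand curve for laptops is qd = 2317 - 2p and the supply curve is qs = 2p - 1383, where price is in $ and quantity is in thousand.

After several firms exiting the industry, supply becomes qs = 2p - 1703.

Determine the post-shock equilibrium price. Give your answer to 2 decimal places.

Solve the original market: 2317 - 2p = 2p - 1383, hence p = 925 and q = 467.
After the shift, demand is qd = 2317 - 2p and supply is qs = 2p - 1703.
Setting them equal: 2317 - 2p = 2p - 1703 → 4020 = 4p, so p = 1005 and q = 307.

1005.00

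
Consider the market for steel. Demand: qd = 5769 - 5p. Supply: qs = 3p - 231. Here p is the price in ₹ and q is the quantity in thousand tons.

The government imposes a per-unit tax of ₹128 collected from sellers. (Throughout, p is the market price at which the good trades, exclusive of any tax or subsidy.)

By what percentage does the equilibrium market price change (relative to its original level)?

+6.4

Original equilibrium: 5769 - 5p = 3p - 231 gives 6000 = 8p, so p = 750 and q = 2019.
Since sellers keep the price net of the tax, the effective supply curve becomes qs = 3p - 615.
Setting them equal: 5769 - 5p = 3p - 615 → 6384 = 8p, so p = 798 and q = 1779.
%Δp = (798 − 750) / 750 × 100 = +6.4%.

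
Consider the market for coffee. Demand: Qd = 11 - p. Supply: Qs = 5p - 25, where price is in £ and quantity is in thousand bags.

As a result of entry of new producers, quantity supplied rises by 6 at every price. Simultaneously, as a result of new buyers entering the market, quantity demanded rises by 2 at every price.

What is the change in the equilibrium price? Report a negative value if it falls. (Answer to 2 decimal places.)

Original equilibrium: 11 - p = 5p - 25 gives 36 = 6p, so p = 6 and Q = 5.
After the shift, demand is Qd = 13 - p and supply is Qs = 5p - 19.
New equilibrium: 13 - p = 5p - 19 ⇒ 32 = 6p ⇒ p = 16/3 ≈ 5.3333, Q = 23/3 ≈ 7.6667.
Δp = 5.3333 − 6 = -0.67.

-0.67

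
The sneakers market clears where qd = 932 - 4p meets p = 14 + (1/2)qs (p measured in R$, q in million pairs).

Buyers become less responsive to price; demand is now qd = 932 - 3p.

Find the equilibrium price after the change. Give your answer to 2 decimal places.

192.00

Original equilibrium: 932 - 4p = 2p - 28 gives 960 = 6p, so p = 160 and q = 292.
After the shift, demand is qd = 932 - 3p and supply is qs = 2p - 28.
Setting them equal: 932 - 3p = 2p - 28 → 960 = 5p, so p = 192 and q = 356.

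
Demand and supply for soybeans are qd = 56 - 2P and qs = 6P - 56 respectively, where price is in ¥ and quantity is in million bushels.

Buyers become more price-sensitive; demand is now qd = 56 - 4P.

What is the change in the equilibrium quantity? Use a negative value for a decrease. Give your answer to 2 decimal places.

-16.80

Solve the original market: 56 - 2P = 6P - 56, hence P = 14 and q = 28.
The shock moves the curves to qd = 56 - 4P and qs = 6P - 56.
Setting them equal: 56 - 4P = 6P - 56 → 112 = 10P, so P = 11.2 and q = 11.2.
Δq = 11.2 − 28 = -16.80.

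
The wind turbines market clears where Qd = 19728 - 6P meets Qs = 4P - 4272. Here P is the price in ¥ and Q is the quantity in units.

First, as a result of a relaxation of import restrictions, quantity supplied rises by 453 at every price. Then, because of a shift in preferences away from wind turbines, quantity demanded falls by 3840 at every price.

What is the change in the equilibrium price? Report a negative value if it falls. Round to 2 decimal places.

Before the shock: 19728 - 6P = 4P - 4272 ⇒ 24000 = 10P ⇒ P = 2400, Q = 5328.
The shock moves the curves to Qd = 15888 - 6P and Qs = 4P - 3819.
Equate the new curves: 15888 - 6P = 4P - 3819, giving 19707 = 10P, P = 1970.7, Q = 4063.8.
ΔP = 1970.7 − 2400 = -429.30.

-429.30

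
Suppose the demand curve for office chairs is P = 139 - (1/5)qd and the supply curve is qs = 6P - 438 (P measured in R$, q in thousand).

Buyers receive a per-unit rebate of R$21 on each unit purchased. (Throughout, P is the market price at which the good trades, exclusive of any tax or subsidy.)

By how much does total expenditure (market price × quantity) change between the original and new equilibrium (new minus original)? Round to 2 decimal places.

Solve the original market: 695 - 5P = 6P - 438, hence P = 103 and q = 180.
Since buyers' out-of-pocket price is the market price minus the rebate, the effective demand curve becomes qd = 800 - 5P.
Equate the new curves: 800 - 5P = 6P - 438, giving 1238 = 11P, P = 1238/11 ≈ 112.5455, q = 2610/11 ≈ 237.2727.
Expenditure moves from 103×180 = 18540 to 112.5455×237.2727 = 26703.9669; change = +8163.97.

+8163.97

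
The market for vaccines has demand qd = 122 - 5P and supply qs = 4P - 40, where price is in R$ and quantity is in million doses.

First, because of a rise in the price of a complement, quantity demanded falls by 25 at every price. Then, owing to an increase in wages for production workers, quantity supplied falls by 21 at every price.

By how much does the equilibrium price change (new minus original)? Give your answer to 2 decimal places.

Before the shock: 122 - 5P = 4P - 40 ⇒ 162 = 9P ⇒ P = 18, q = 32.
The shock moves the curves to qd = 97 - 5P and qs = 4P - 61.
Setting them equal: 97 - 5P = 4P - 61 → 158 = 9P, so P = 158/9 ≈ 17.5556 and q = 83/9 ≈ 9.2222.
ΔP = 17.5556 − 18 = -0.44.

-0.44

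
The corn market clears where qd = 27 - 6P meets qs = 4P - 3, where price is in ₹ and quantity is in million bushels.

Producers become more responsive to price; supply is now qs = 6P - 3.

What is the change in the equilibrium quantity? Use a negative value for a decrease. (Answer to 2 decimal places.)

Before the shock: 27 - 6P = 4P - 3 ⇒ 30 = 10P ⇒ P = 3, q = 9.
With the change applied: demand qd = 27 - 6P, supply qs = 6P - 3.
Equate the new curves: 27 - 6P = 6P - 3, giving 30 = 12P, P = 2.5, q = 12.
Δq = 12 − 9 = +3.00.

+3.00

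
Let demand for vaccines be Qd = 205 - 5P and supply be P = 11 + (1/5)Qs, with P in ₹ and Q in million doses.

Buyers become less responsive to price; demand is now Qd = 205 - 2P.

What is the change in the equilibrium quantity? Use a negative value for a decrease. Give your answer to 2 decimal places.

+55.71

Initially, 205 - 5P = 5P - 55, so 260 = 10P and P = 26, Q = 75.
After the shift, demand is Qd = 205 - 2P and supply is Qs = 5P - 55.
Clearing the new market: 205 - 2P = 5P - 55, so P = 260/7 ≈ 37.1429 and Q = 915/7 ≈ 130.7143.
ΔQ = 130.7143 − 75 = +55.71.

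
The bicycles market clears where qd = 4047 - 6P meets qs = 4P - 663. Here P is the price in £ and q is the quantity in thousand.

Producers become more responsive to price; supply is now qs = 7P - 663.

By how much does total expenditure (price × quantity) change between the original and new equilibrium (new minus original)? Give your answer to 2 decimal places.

+103567.05

Original equilibrium: 4047 - 6P = 4P - 663 gives 4710 = 10P, so P = 471 and q = 1221.
The shock moves the curves to qd = 4047 - 6P and qs = 7P - 663.
Clearing the new market: 4047 - 6P = 7P - 663, so P = 4710/13 ≈ 362.3077 and q = 24351/13 ≈ 1873.1538.
Expenditure moves from 471×1221 = 575091 to 362.3077×1873.1538 = 678658.0473; change = +103567.05.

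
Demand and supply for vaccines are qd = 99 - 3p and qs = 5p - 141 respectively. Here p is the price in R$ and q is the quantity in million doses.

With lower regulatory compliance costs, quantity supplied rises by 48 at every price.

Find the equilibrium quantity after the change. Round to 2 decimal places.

27.00

Solve the original market: 99 - 3p = 5p - 141, hence p = 30 and q = 9.
The shock moves the curves to qd = 99 - 3p and qs = 5p - 93.
Clearing the new market: 99 - 3p = 5p - 93, so p = 24 and q = 27.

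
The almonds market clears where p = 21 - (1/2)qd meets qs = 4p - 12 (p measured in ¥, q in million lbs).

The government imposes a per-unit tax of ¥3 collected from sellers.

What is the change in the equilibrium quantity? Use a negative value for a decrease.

-4

Initially, 42 - 2p = 4p - 12, so 54 = 6p and p = 9, q = 24.
Since sellers keep the price net of the tax, the effective supply curve becomes qs = 4p - 24.
Setting them equal: 42 - 2p = 4p - 24 → 66 = 6p, so p = 11 and q = 20.
Δq = 20 − 24 = -4.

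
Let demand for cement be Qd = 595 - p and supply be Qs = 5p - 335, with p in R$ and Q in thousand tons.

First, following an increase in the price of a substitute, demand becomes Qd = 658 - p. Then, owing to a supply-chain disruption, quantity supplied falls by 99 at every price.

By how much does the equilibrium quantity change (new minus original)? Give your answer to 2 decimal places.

+36.00

Original equilibrium: 595 - p = 5p - 335 gives 930 = 6p, so p = 155 and Q = 440.
The shock moves the curves to Qd = 658 - p and Qs = 5p - 434.
New equilibrium: 658 - p = 5p - 434 ⇒ 1092 = 6p ⇒ p = 182, Q = 476.
ΔQ = 476 − 440 = +36.00.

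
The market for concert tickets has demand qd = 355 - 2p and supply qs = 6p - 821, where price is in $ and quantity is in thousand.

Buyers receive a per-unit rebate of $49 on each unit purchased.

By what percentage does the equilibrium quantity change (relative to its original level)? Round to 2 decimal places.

Solve the original market: 355 - 2p = 6p - 821, hence p = 147 and q = 61.
Since buyers' out-of-pocket price is the market price minus the rebate, the effective demand curve becomes qd = 453 - 2p.
Clearing the new market: 453 - 2p = 6p - 821, so p = 159.25 and q = 134.5.
%Δq = (134.5 − 61) / 61 × 100 = +120.49%.

+120.49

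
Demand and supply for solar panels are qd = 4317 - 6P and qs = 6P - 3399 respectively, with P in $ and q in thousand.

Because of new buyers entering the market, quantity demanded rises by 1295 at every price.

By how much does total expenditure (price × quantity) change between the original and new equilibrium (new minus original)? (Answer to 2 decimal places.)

+535752.29

Original equilibrium: 4317 - 6P = 6P - 3399 gives 7716 = 12P, so P = 643 and q = 459.
The new curves are qd = 5612 - 6P (demand) and qs = 6P - 3399 (supply).
New equilibrium: 5612 - 6P = 6P - 3399 ⇒ 9011 = 12P ⇒ P = 9011/12 ≈ 750.9167, q = 1106.5.
Expenditure moves from 643×459 = 295137 to 750.9167×1106.5 = 830889.2917; change = +535752.29.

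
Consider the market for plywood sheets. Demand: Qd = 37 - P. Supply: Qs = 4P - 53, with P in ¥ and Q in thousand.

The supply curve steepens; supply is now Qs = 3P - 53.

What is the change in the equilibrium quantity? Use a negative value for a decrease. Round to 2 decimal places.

Original equilibrium: 37 - P = 4P - 53 gives 90 = 5P, so P = 18 and Q = 19.
The shock moves the curves to Qd = 37 - P and Qs = 3P - 53.
Clearing the new market: 37 - P = 3P - 53, so P = 22.5 and Q = 14.5.
ΔQ = 14.5 − 19 = -4.50.

-4.50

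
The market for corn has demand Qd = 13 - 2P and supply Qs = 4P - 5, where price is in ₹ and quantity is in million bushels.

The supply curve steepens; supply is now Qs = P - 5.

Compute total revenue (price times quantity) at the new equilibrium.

6

Solve the original market: 13 - 2P = 4P - 5, hence P = 3 and Q = 7.
The shock moves the curves to Qd = 13 - 2P and Qs = P - 5.
New equilibrium: 13 - 2P = P - 5 ⇒ 18 = 3P ⇒ P = 6, Q = 1.
New expenditure = 6 × 1 = 6.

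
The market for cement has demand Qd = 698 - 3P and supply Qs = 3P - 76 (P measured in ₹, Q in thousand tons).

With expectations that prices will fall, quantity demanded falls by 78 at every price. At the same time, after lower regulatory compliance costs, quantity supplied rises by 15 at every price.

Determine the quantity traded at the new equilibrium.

Initially, 698 - 3P = 3P - 76, so 774 = 6P and P = 129, Q = 311.
After the shift, demand is Qd = 620 - 3P and supply is Qs = 3P - 61.
Setting them equal: 620 - 3P = 3P - 61 → 681 = 6P, so P = 113.5 and Q = 279.5.

279.5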